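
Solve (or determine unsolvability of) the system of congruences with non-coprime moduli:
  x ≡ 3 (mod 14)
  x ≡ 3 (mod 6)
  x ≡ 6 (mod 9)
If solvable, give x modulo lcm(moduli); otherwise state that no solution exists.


Moduli 14, 6, 9 are not pairwise coprime, so CRT works modulo lcm(m_i) when all pairwise compatibility conditions hold.
Pairwise compatibility: gcd(m_i, m_j) must divide a_i - a_j for every pair.
Merge one congruence at a time:
  Start: x ≡ 3 (mod 14).
  Combine with x ≡ 3 (mod 6): gcd(14, 6) = 2; 3 - 3 = 0, which IS divisible by 2, so compatible.
    Write x = 3 + 14·t and substitute into x ≡ 3 (mod 6): 14·t ≡ 3 − 3 = 0 (mod 6).
    Divide the congruence (and modulus) by g = 2: 7·t ≡ 0 (mod 3).
    Reduce coefficients mod 3: 1·t ≡ 0 (mod 3).
    So t ≡ 0 (mod 3).
    Then x = 3 + 14·0 = 3, valid modulo lcm(14, 6) = 42: x ≡ 3 (mod 42).
  Combine with x ≡ 6 (mod 9): gcd(42, 9) = 3; 6 - 3 = 3, which IS divisible by 3, so compatible.
    Write x = 3 + 42·t and substitute into x ≡ 6 (mod 9): 42·t ≡ 6 − 3 = 3 (mod 9).
    Divide the congruence (and modulus) by g = 3: 14·t ≡ 1 (mod 3).
    Reduce coefficients mod 3: 2·t ≡ 1 (mod 3).
    The inverse of 2 mod 3 is 2 (since 2·2 = 4 = 1·3 + 1), so t ≡ 2·1 = 2 ≡ 2 (mod 3).
    Then x = 3 + 42·2 = 87, valid modulo lcm(42, 9) = 126: x ≡ 87 (mod 126).
Verify: 87 mod 14 = 3, 87 mod 6 = 3, 87 mod 9 = 6.

x ≡ 87 (mod 126).


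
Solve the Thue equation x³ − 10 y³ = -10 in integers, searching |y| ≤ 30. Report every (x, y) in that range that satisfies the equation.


The equation is x³ - 10y³ = -10. For fixed y, x³ = 10·y³ − 10, so a solution requires the RHS to be a perfect cube.
Strategy: iterate y from -30 to 30, compute RHS = 10·y³ − 10, and check whether it is a (positive or negative) perfect cube.
Check small values of y:
  y = 0: RHS = -10 is not a perfect cube.
  y = 1: RHS = 0 = (0)³ ⇒ x = 0 works.
  y = -1: RHS = -20 is not a perfect cube.
  y = 2: RHS = 70 is not a perfect cube.
  y = -2: RHS = -90 is not a perfect cube.
  y = 3: RHS = 260 is not a perfect cube.
  y = -3: RHS = -280 is not a perfect cube.
Continuing the search up to |y| = 30 finds no further solutions beyond those listed.
Collected solutions: (0, 1).

Solutions (with |y| ≤ 30): (0, 1).


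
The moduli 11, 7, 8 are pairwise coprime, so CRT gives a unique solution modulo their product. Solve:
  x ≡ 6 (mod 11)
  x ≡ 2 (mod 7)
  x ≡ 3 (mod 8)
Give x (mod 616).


Moduli 11, 7, 8 are pairwise coprime; by CRT there is a unique solution modulo M = 11 · 7 · 8 = 616.
Solve pairwise, accumulating the modulus:
  Start with x ≡ 6 (mod 11).
  Combine with x ≡ 2 (mod 7): since gcd(11, 7) = 1, we get a unique residue mod 77.
    Write x = 6 + 11·t and substitute into x ≡ 2 (mod 7): 11·t ≡ 2 − 6 = -4 (mod 7).
    Reduce coefficients mod 7: 4·t ≡ 3 (mod 7).
    The inverse of 4 mod 7 is 2 (since 4·2 = 8 = 1·7 + 1), so t ≡ 2·3 = 6 ≡ 6 (mod 7).
    Then x = 6 + 11·6 = 72, valid modulo lcm(11, 7) = 77: x ≡ 72 (mod 77).
  Combine with x ≡ 3 (mod 8): since gcd(77, 8) = 1, we get a unique residue mod 616.
    Write x = 72 + 77·t and substitute into x ≡ 3 (mod 8): 77·t ≡ 3 − 72 = -69 (mod 8).
    Reduce coefficients mod 8: 5·t ≡ 3 (mod 8).
    The inverse of 5 mod 8 is 5 (since 5·5 = 25 = 3·8 + 1), so t ≡ 5·3 = 15 ≡ 7 (mod 8).
    Then x = 72 + 77·7 = 611, valid modulo lcm(77, 8) = 616: x ≡ 611 (mod 616).
Verify: 611 mod 11 = 6 ✓, 611 mod 7 = 2 ✓, 611 mod 8 = 3 ✓.

x ≡ 611 (mod 616).


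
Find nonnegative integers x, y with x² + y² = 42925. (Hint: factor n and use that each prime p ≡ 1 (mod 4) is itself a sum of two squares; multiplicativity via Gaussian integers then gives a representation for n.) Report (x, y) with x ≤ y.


Step 1: Factor n = 42925 = 5^2 · 17 · 101.
Step 2: Check the mod-4 condition on each prime factor: 5 ≡ 1 (mod 4), exponent 2; 17 ≡ 1 (mod 4), exponent 1; 101 ≡ 1 (mod 4), exponent 1.
All primes ≡ 3 (mod 4) appear to even exponent (or don't appear), so by the two-squares theorem n IS expressible as a sum of two squares.
Step 3: Build a representation. Group n = k² · m with k = 5 and m = 17 · 101 = 1717 (a product of primes ≡ 1 (mod 4)); a representation of m scales to one of n via (k·x)² + (k·y)² = k²(x² + y²). Each prime p ≡ 1 (mod 4) is itself a sum of two squares; find a² by testing p − a² for a perfect square:
  17: 17 − 1² = 16 = 4² ⇒ 17 = 1² + 4².
  101: 101 − 1² = 100 = 10² ⇒ 101 = 1² + 10².
  Combine using the Brahmagupta–Fibonacci identity (a² + b²)(c² + d²) = (ac − bd)² + (ad + bc)² = (ac + bd)² + (ad − bc)²:
  17 · 101 = 1717: from (1² + 4²)(1² + 10²), take (1·1 − 4·10, 1·10 + 4·1) = (1 − 40, 10 + 4) = (-39, 14); dropping signs (only squares matter) gives (39, 14); check 39² + 14² = 1521 + 196 = 1717 ✓.
  Scale by k = 5: (5·39, 5·14) = (195, 70).
Step 4: Order so x ≤ y and verify: 70² + 195² = 4900 + 38025 = 42925 = n. ✓

n = 42925 = 70² + 195² (one valid representation with x ≤ y).


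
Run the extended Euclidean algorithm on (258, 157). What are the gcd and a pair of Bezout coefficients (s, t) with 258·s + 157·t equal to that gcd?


Euclidean algorithm on (258, 157) — divide until remainder is 0:
  258 = 1 · 157 + 101
  157 = 1 · 101 + 56
  101 = 1 · 56 + 45
  56 = 1 · 45 + 11
  45 = 4 · 11 + 1
  11 = 11 · 1 + 0
gcd(258, 157) = 1.
Track Bezout coefficients alongside the remainders: start with r₀ = 258 = a·1 + b·0 (s = 1, t = 0) and r₁ = 157 = a·0 + b·1 (s = 0, t = 1); each new remainder r_{k+1} = r_{k-1} − q_k·r_k inherits s_{k+1} = s_{k-1} − q_k·s_k, t_{k+1} = t_{k-1} − q_k·t_k, so r_k = a·s_k + b·t_k at every step:
  q = 1: r = 101, s = 1 − 1·0 = 1, t = 0 − 1·1 = -1  (check: 258·1 + 157·(-1) = 101)
  q = 1: r = 56, s = 0 − 1·1 = -1, t = 1 − 1·(-1) = 2  (check: 258·(-1) + 157·2 = 56)
  q = 1: r = 45, s = 1 − 1·(-1) = 2, t = -1 − 1·2 = -3  (check: 258·2 + 157·(-3) = 45)
  q = 1: r = 11, s = -1 − 1·2 = -3, t = 2 − 1·(-3) = 5  (check: 258·(-3) + 157·5 = 11)
  q = 4: r = 1, s = 2 − 4·(-3) = 14, t = -3 − 4·5 = -23  (check: 258·14 + 157·(-23) = 1)
The row with r = 1 (the gcd) gives the Bezout coefficients s = 14, t = -23.
Result: 258 · (14) + 157 · (-23) = 1.

gcd(258, 157) = 1; s = 14, t = -23 (check: 258·14 + 157·(-23) = 1).


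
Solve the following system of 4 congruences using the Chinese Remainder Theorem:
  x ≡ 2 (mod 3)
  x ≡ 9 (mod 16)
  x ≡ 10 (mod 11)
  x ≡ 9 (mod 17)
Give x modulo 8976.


Product of moduli M = 3 · 16 · 11 · 17 = 8976.
Merge one congruence at a time:
  Start: x ≡ 2 (mod 3).
  Combine with x ≡ 9 (mod 16); new modulus lcm = 48.
    Write x = 2 + 3·t and substitute into x ≡ 9 (mod 16): 3·t ≡ 9 − 2 = 7 (mod 16).
    The inverse of 3 mod 16 is 11 (since 3·11 = 33 = 2·16 + 1), so t ≡ 11·7 = 77 ≡ 13 (mod 16).
    Then x = 2 + 3·13 = 41, valid modulo lcm(3, 16) = 48: x ≡ 41 (mod 48).
  Combine with x ≡ 10 (mod 11); new modulus lcm = 528.
    Write x = 41 + 48·t and substitute into x ≡ 10 (mod 11): 48·t ≡ 10 − 41 = -31 (mod 11).
    Reduce coefficients mod 11: 4·t ≡ 2 (mod 11).
    The inverse of 4 mod 11 is 3 (since 4·3 = 12 = 1·11 + 1), so t ≡ 3·2 = 6 ≡ 6 (mod 11).
    Then x = 41 + 48·6 = 329, valid modulo lcm(48, 11) = 528: x ≡ 329 (mod 528).
  Combine with x ≡ 9 (mod 17); new modulus lcm = 8976.
    Write x = 329 + 528·t and substitute into x ≡ 9 (mod 17): 528·t ≡ 9 − 329 = -320 (mod 17).
    Reduce coefficients mod 17: 1·t ≡ 3 (mod 17).
    So t ≡ 3 (mod 17).
    Then x = 329 + 528·3 = 1913, valid modulo lcm(528, 17) = 8976: x ≡ 1913 (mod 8976).
Verify against each original: 1913 mod 3 = 2, 1913 mod 16 = 9, 1913 mod 11 = 10, 1913 mod 17 = 9.

x ≡ 1913 (mod 8976).


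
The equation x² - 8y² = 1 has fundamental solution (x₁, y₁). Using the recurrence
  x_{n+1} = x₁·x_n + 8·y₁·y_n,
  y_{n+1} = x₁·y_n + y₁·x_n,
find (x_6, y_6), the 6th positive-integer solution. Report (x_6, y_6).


Step 1: Find the fundamental solution (x₁, y₁) of x² - 8y² = 1.
  Expand √8 as a continued fraction. a₀ = ⌊√8⌋ = 2; iterate m_{k+1} = d_k·a_k − m_k, d_{k+1} = (8 − m_{k+1}²)/d_k, a_{k+1} = ⌊(a₀ + m_{k+1})/d_{k+1}⌋ (starting m₀ = 0, d₀ = 1), with convergents p_k = a_k·p_{k-1} + p_{k-2}, q_k = a_k·q_{k-1} + q_{k-2} (p₋₁ = 1, q₋₁ = 0):
  k = 0: a₀ = 2; p₀/q₀ = 2/1; p₀² − 8·q₀² = 4 − 8 = -4.
  k = 1: m = 2, d = 4, a = ⌊(2 + 2)/4⌋ = 1; p/q = (1·2 + 1)/(1·1 + 0) = 3/1; p² − 8·q² = 9 − 8 = 1.
  The first convergent with p² − 8·q² = 1 gives the fundamental solution (x₁, y₁) = (3, 1).
Step 2: Apply the recurrence (x_{n+1}, y_{n+1}) = (x₁x_n + 8y₁y_n, x₁y_n + y₁x_n) repeatedly.
  From (x_1, y_1) = (3, 1): x_2 = 3·3 + 8·1·1 = 17; y_2 = 3·1 + 1·3 = 6.
  From (x_2, y_2) = (17, 6): x_3 = 3·17 + 8·1·6 = 99; y_3 = 3·6 + 1·17 = 35.
  From (x_3, y_3) = (99, 35): x_4 = 3·99 + 8·1·35 = 577; y_4 = 3·35 + 1·99 = 204.
  From (x_4, y_4) = (577, 204): x_5 = 3·577 + 8·1·204 = 3363; y_5 = 3·204 + 1·577 = 1189.
  From (x_5, y_5) = (3363, 1189): x_6 = 3·3363 + 8·1·1189 = 19601; y_6 = 3·1189 + 1·3363 = 6930.
Step 3: Verify x_6² - 8·y_6² = 384199201 - 384199200 = 1 (should be 1). ✓

(x_1, y_1) = (3, 1); (x_6, y_6) = (19601, 6930).


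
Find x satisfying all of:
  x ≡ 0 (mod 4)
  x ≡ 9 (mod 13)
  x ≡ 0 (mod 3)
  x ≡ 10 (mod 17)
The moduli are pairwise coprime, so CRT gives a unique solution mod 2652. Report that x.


Product of moduli M = 4 · 13 · 3 · 17 = 2652.
Merge one congruence at a time:
  Start: x ≡ 0 (mod 4).
  Combine with x ≡ 9 (mod 13); new modulus lcm = 52.
    Write x = 0 + 4·t and substitute into x ≡ 9 (mod 13): 4·t ≡ 9 − 0 = 9 (mod 13).
    The inverse of 4 mod 13 is 10 (since 4·10 = 40 = 3·13 + 1), so t ≡ 10·9 = 90 ≡ 12 (mod 13).
    Then x = 0 + 4·12 = 48, valid modulo lcm(4, 13) = 52: x ≡ 48 (mod 52).
  Combine with x ≡ 0 (mod 3); new modulus lcm = 156.
    Write x = 48 + 52·t and substitute into x ≡ 0 (mod 3): 52·t ≡ 0 − 48 = -48 (mod 3).
    Reduce coefficients mod 3: 1·t ≡ 0 (mod 3).
    So t ≡ 0 (mod 3).
    Then x = 48 + 52·0 = 48, valid modulo lcm(52, 3) = 156: x ≡ 48 (mod 156).
  Combine with x ≡ 10 (mod 17); new modulus lcm = 2652.
    Write x = 48 + 156·t and substitute into x ≡ 10 (mod 17): 156·t ≡ 10 − 48 = -38 (mod 17).
    Reduce coefficients mod 17: 3·t ≡ 13 (mod 17).
    The inverse of 3 mod 17 is 6 (since 3·6 = 18 = 1·17 + 1), so t ≡ 6·13 = 78 ≡ 10 (mod 17).
    Then x = 48 + 156·10 = 1608, valid modulo lcm(156, 17) = 2652: x ≡ 1608 (mod 2652).
Verify against each original: 1608 mod 4 = 0, 1608 mod 13 = 9, 1608 mod 3 = 0, 1608 mod 17 = 10.

x ≡ 1608 (mod 2652).


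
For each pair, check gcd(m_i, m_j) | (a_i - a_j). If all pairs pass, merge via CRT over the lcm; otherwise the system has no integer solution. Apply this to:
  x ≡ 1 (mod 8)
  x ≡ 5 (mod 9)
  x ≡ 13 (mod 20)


Moduli 8, 9, 20 are not pairwise coprime, so CRT works modulo lcm(m_i) when all pairwise compatibility conditions hold.
Pairwise compatibility: gcd(m_i, m_j) must divide a_i - a_j for every pair.
Merge one congruence at a time:
  Start: x ≡ 1 (mod 8).
  Combine with x ≡ 5 (mod 9): gcd(8, 9) = 1; 5 - 1 = 4, which IS divisible by 1, so compatible.
    Write x = 1 + 8·t and substitute into x ≡ 5 (mod 9): 8·t ≡ 5 − 1 = 4 (mod 9).
    The inverse of 8 mod 9 is 8 (since 8·8 = 64 = 7·9 + 1), so t ≡ 8·4 = 32 ≡ 5 (mod 9).
    Then x = 1 + 8·5 = 41, valid modulo lcm(8, 9) = 72: x ≡ 41 (mod 72).
  Combine with x ≡ 13 (mod 20): gcd(72, 20) = 4; 13 - 41 = -28, which IS divisible by 4, so compatible.
    Write x = 41 + 72·t and substitute into x ≡ 13 (mod 20): 72·t ≡ 13 − 41 = -28 (mod 20).
    Divide the congruence (and modulus) by g = 4: 18·t ≡ -7 (mod 5).
    Reduce coefficients mod 5: 3·t ≡ 3 (mod 5).
    The inverse of 3 mod 5 is 2 (since 3·2 = 6 = 1·5 + 1), so t ≡ 2·3 = 6 ≡ 1 (mod 5).
    Then x = 41 + 72·1 = 113, valid modulo lcm(72, 20) = 360: x ≡ 113 (mod 360).
Verify: 113 mod 8 = 1, 113 mod 9 = 5, 113 mod 20 = 13.

x ≡ 113 (mod 360).


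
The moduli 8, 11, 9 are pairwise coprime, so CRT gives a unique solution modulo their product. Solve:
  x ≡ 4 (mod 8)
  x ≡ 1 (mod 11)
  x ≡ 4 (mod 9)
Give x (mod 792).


Moduli 8, 11, 9 are pairwise coprime; by CRT there is a unique solution modulo M = 8 · 11 · 9 = 792.
Solve pairwise, accumulating the modulus:
  Start with x ≡ 4 (mod 8).
  Combine with x ≡ 1 (mod 11): since gcd(8, 11) = 1, we get a unique residue mod 88.
    Write x = 4 + 8·t and substitute into x ≡ 1 (mod 11): 8·t ≡ 1 − 4 = -3 (mod 11).
    Reduce coefficients mod 11: 8·t ≡ 8 (mod 11).
    The inverse of 8 mod 11 is 7 (since 8·7 = 56 = 5·11 + 1), so t ≡ 7·8 = 56 ≡ 1 (mod 11).
    Then x = 4 + 8·1 = 12, valid modulo lcm(8, 11) = 88: x ≡ 12 (mod 88).
  Combine with x ≡ 4 (mod 9): since gcd(88, 9) = 1, we get a unique residue mod 792.
    Write x = 12 + 88·t and substitute into x ≡ 4 (mod 9): 88·t ≡ 4 − 12 = -8 (mod 9).
    Reduce coefficients mod 9: 7·t ≡ 1 (mod 9).
    The inverse of 7 mod 9 is 4 (since 7·4 = 28 = 3·9 + 1), so t ≡ 4·1 = 4 ≡ 4 (mod 9).
    Then x = 12 + 88·4 = 364, valid modulo lcm(88, 9) = 792: x ≡ 364 (mod 792).
Verify: 364 mod 8 = 4 ✓, 364 mod 11 = 1 ✓, 364 mod 9 = 4 ✓.

x ≡ 364 (mod 792).


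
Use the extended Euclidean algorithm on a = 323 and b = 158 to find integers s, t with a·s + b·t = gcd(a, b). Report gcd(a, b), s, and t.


Euclidean algorithm on (323, 158) — divide until remainder is 0:
  323 = 2 · 158 + 7
  158 = 22 · 7 + 4
  7 = 1 · 4 + 3
  4 = 1 · 3 + 1
  3 = 3 · 1 + 0
gcd(323, 158) = 1.
Track Bezout coefficients alongside the remainders: start with r₀ = 323 = a·1 + b·0 (s = 1, t = 0) and r₁ = 158 = a·0 + b·1 (s = 0, t = 1); each new remainder r_{k+1} = r_{k-1} − q_k·r_k inherits s_{k+1} = s_{k-1} − q_k·s_k, t_{k+1} = t_{k-1} − q_k·t_k, so r_k = a·s_k + b·t_k at every step:
  q = 2: r = 7, s = 1 − 2·0 = 1, t = 0 − 2·1 = -2  (check: 323·1 + 158·(-2) = 7)
  q = 22: r = 4, s = 0 − 22·1 = -22, t = 1 − 22·(-2) = 45  (check: 323·(-22) + 158·45 = 4)
  q = 1: r = 3, s = 1 − 1·(-22) = 23, t = -2 − 1·45 = -47  (check: 323·23 + 158·(-47) = 3)
  q = 1: r = 1, s = -22 − 1·23 = -45, t = 45 − 1·(-47) = 92  (check: 323·(-45) + 158·92 = 1)
The row with r = 1 (the gcd) gives the Bezout coefficients s = -45, t = 92.
Result: 323 · (-45) + 158 · (92) = 1.

gcd(323, 158) = 1; s = -45, t = 92 (check: 323·(-45) + 158·92 = 1).


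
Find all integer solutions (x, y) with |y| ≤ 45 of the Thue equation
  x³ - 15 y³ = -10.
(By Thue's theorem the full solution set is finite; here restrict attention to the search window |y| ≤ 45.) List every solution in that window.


The equation is x³ - 15y³ = -10. For fixed y, x³ = 15·y³ − 10, so a solution requires the RHS to be a perfect cube.
Strategy: iterate y from -45 to 45, compute RHS = 15·y³ − 10, and check whether it is a (positive or negative) perfect cube.
Check small values of y:
  y = 0: RHS = -10 is not a perfect cube.
  y = 1: RHS = 5 is not a perfect cube.
  y = -1: RHS = -25 is not a perfect cube.
  y = 2: RHS = 110 is not a perfect cube.
  y = -2: RHS = -130 is not a perfect cube.
  y = 3: RHS = 395 is not a perfect cube.
  y = -3: RHS = -415 is not a perfect cube.
Continuing the search up to |y| = 45 finds no solutions either.
No (x, y) in the scanned range satisfies the equation.

No integer solutions with |y| ≤ 45.


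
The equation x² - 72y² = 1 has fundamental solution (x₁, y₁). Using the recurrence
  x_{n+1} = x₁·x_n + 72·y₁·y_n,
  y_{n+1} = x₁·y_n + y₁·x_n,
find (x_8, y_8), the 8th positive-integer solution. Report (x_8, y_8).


Step 1: Find the fundamental solution (x₁, y₁) of x² - 72y² = 1.
  Expand √72 as a continued fraction. a₀ = ⌊√72⌋ = 8; iterate m_{k+1} = d_k·a_k − m_k, d_{k+1} = (72 − m_{k+1}²)/d_k, a_{k+1} = ⌊(a₀ + m_{k+1})/d_{k+1}⌋ (starting m₀ = 0, d₀ = 1), with convergents p_k = a_k·p_{k-1} + p_{k-2}, q_k = a_k·q_{k-1} + q_{k-2} (p₋₁ = 1, q₋₁ = 0):
  k = 0: a₀ = 8; p₀/q₀ = 8/1; p₀² − 72·q₀² = 64 − 72 = -8.
  k = 1: m = 8, d = 8, a = ⌊(8 + 8)/8⌋ = 2; p/q = (2·8 + 1)/(2·1 + 0) = 17/2; p² − 72·q² = 289 − 288 = 1.
  The first convergent with p² − 72·q² = 1 gives the fundamental solution (x₁, y₁) = (17, 2).
Step 2: Apply the recurrence (x_{n+1}, y_{n+1}) = (x₁x_n + 72y₁y_n, x₁y_n + y₁x_n) repeatedly.
  From (x_1, y_1) = (17, 2): x_2 = 17·17 + 72·2·2 = 577; y_2 = 17·2 + 2·17 = 68.
  From (x_2, y_2) = (577, 68): x_3 = 17·577 + 72·2·68 = 19601; y_3 = 17·68 + 2·577 = 2310.
  From (x_3, y_3) = (19601, 2310): x_4 = 17·19601 + 72·2·2310 = 665857; y_4 = 17·2310 + 2·19601 = 78472.
  From (x_4, y_4) = (665857, 78472): x_5 = 17·665857 + 72·2·78472 = 22619537; y_5 = 17·78472 + 2·665857 = 2665738.
  From (x_5, y_5) = (22619537, 2665738): x_6 = 17·22619537 + 72·2·2665738 = 768398401; y_6 = 17·2665738 + 2·22619537 = 90556620.
  From (x_6, y_6) = (768398401, 90556620): x_7 = 17·768398401 + 72·2·90556620 = 26102926097; y_7 = 17·90556620 + 2·768398401 = 3076259342.
  From (x_7, y_7) = (26102926097, 3076259342): x_8 = 17·26102926097 + 72·2·3076259342 = 886731088897; y_8 = 17·3076259342 + 2·26102926097 = 104502261008.
Step 3: Verify x_8² - 72·y_8² = 786292024016459316676609 - 786292024016459316676608 = 1 (should be 1). ✓

(x_1, y_1) = (17, 2); (x_8, y_8) = (886731088897, 104502261008).


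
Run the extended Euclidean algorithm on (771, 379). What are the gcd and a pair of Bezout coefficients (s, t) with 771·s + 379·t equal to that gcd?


Euclidean algorithm on (771, 379) — divide until remainder is 0:
  771 = 2 · 379 + 13
  379 = 29 · 13 + 2
  13 = 6 · 2 + 1
  2 = 2 · 1 + 0
gcd(771, 379) = 1.
Track Bezout coefficients alongside the remainders: start with r₀ = 771 = a·1 + b·0 (s = 1, t = 0) and r₁ = 379 = a·0 + b·1 (s = 0, t = 1); each new remainder r_{k+1} = r_{k-1} − q_k·r_k inherits s_{k+1} = s_{k-1} − q_k·s_k, t_{k+1} = t_{k-1} − q_k·t_k, so r_k = a·s_k + b·t_k at every step:
  q = 2: r = 13, s = 1 − 2·0 = 1, t = 0 − 2·1 = -2  (check: 771·1 + 379·(-2) = 13)
  q = 29: r = 2, s = 0 − 29·1 = -29, t = 1 − 29·(-2) = 59  (check: 771·(-29) + 379·59 = 2)
  q = 6: r = 1, s = 1 − 6·(-29) = 175, t = -2 − 6·59 = -356  (check: 771·175 + 379·(-356) = 1)
The row with r = 1 (the gcd) gives the Bezout coefficients s = 175, t = -356.
Result: 771 · (175) + 379 · (-356) = 1.

gcd(771, 379) = 1; s = 175, t = -356 (check: 771·175 + 379·(-356) = 1).


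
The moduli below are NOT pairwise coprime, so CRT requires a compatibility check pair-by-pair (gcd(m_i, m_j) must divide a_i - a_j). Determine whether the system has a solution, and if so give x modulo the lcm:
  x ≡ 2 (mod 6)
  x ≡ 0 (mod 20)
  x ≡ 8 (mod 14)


Moduli 6, 20, 14 are not pairwise coprime, so CRT works modulo lcm(m_i) when all pairwise compatibility conditions hold.
Pairwise compatibility: gcd(m_i, m_j) must divide a_i - a_j for every pair.
Merge one congruence at a time:
  Start: x ≡ 2 (mod 6).
  Combine with x ≡ 0 (mod 20): gcd(6, 20) = 2; 0 - 2 = -2, which IS divisible by 2, so compatible.
    Write x = 2 + 6·t and substitute into x ≡ 0 (mod 20): 6·t ≡ 0 − 2 = -2 (mod 20).
    Divide the congruence (and modulus) by g = 2: 3·t ≡ -1 (mod 10).
    Reduce coefficients mod 10: 3·t ≡ 9 (mod 10).
    The inverse of 3 mod 10 is 7 (since 3·7 = 21 = 2·10 + 1), so t ≡ 7·9 = 63 ≡ 3 (mod 10).
    Then x = 2 + 6·3 = 20, valid modulo lcm(6, 20) = 60: x ≡ 20 (mod 60).
  Combine with x ≡ 8 (mod 14): gcd(60, 14) = 2; 8 - 20 = -12, which IS divisible by 2, so compatible.
    Write x = 20 + 60·t and substitute into x ≡ 8 (mod 14): 60·t ≡ 8 − 20 = -12 (mod 14).
    Divide the congruence (and modulus) by g = 2: 30·t ≡ -6 (mod 7).
    Reduce coefficients mod 7: 2·t ≡ 1 (mod 7).
    The inverse of 2 mod 7 is 4 (since 2·4 = 8 = 1·7 + 1), so t ≡ 4·1 = 4 ≡ 4 (mod 7).
    Then x = 20 + 60·4 = 260, valid modulo lcm(60, 14) = 420: x ≡ 260 (mod 420).
Verify: 260 mod 6 = 2, 260 mod 20 = 0, 260 mod 14 = 8.

x ≡ 260 (mod 420).


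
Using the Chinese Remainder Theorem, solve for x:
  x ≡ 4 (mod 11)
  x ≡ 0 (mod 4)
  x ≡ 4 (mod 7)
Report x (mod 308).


Moduli 11, 4, 7 are pairwise coprime; by CRT there is a unique solution modulo M = 11 · 4 · 7 = 308.
Solve pairwise, accumulating the modulus:
  Start with x ≡ 4 (mod 11).
  Combine with x ≡ 0 (mod 4): since gcd(11, 4) = 1, we get a unique residue mod 44.
    Write x = 4 + 11·t and substitute into x ≡ 0 (mod 4): 11·t ≡ 0 − 4 = -4 (mod 4).
    Reduce coefficients mod 4: 3·t ≡ 0 (mod 4).
    The inverse of 3 mod 4 is 3 (since 3·3 = 9 = 2·4 + 1), so t ≡ 3·0 = 0 ≡ 0 (mod 4).
    Then x = 4 + 11·0 = 4, valid modulo lcm(11, 4) = 44: x ≡ 4 (mod 44).
  Combine with x ≡ 4 (mod 7): since gcd(44, 7) = 1, we get a unique residue mod 308.
    Write x = 4 + 44·t and substitute into x ≡ 4 (mod 7): 44·t ≡ 4 − 4 = 0 (mod 7).
    Reduce coefficients mod 7: 2·t ≡ 0 (mod 7).
    The inverse of 2 mod 7 is 4 (since 2·4 = 8 = 1·7 + 1), so t ≡ 4·0 = 0 ≡ 0 (mod 7).
    Then x = 4 + 44·0 = 4, valid modulo lcm(44, 7) = 308: x ≡ 4 (mod 308).
Verify: 4 mod 11 = 4 ✓, 4 mod 4 = 0 ✓, 4 mod 7 = 4 ✓.

x ≡ 4 (mod 308).


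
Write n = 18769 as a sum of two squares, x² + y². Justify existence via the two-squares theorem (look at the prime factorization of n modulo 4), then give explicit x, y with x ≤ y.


Step 1: Factor n = 18769 = 137^2.
Step 2: Check the mod-4 condition on each prime factor: 137 ≡ 1 (mod 4), exponent 2.
All primes ≡ 3 (mod 4) appear to even exponent (or don't appear), so by the two-squares theorem n IS expressible as a sum of two squares.
Step 3: Build a representation. Here n = 137 · 137 is a product of primes ≡ 1 (mod 4). Each prime p ≡ 1 (mod 4) is itself a sum of two squares; find a² by testing p − a² for a perfect square:
  137: 137 − 1² = 136, 137 − 2² = 133, 137 − 3² = 128, 137 − 4² = 121 = 11² ⇒ 137 = 4² + 11².
  Combine using the Brahmagupta–Fibonacci identity (a² + b²)(c² + d²) = (ac − bd)² + (ad + bc)² = (ac + bd)² + (ad − bc)²:
  137 · 137 = 18769: from (4² + 11²)(4² + 11²), take (4·4 − 11·11, 4·11 + 11·4) = (16 − 121, 44 + 44) = (-105, 88); dropping signs (only squares matter) gives (105, 88); check 105² + 88² = 11025 + 7744 = 18769 ✓.
Step 4: Order so x ≤ y and verify: 88² + 105² = 7744 + 11025 = 18769 = n. ✓

n = 18769 = 88² + 105² (one valid representation with x ≤ y).


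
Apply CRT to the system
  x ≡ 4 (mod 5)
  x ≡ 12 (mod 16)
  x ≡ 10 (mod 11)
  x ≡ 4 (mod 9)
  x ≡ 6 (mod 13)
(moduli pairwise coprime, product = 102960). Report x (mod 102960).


Product of moduli M = 5 · 16 · 11 · 9 · 13 = 102960.
Merge one congruence at a time:
  Start: x ≡ 4 (mod 5).
  Combine with x ≡ 12 (mod 16); new modulus lcm = 80.
    Write x = 4 + 5·t and substitute into x ≡ 12 (mod 16): 5·t ≡ 12 − 4 = 8 (mod 16).
    The inverse of 5 mod 16 is 13 (since 5·13 = 65 = 4·16 + 1), so t ≡ 13·8 = 104 ≡ 8 (mod 16).
    Then x = 4 + 5·8 = 44, valid modulo lcm(5, 16) = 80: x ≡ 44 (mod 80).
  Combine with x ≡ 10 (mod 11); new modulus lcm = 880.
    Write x = 44 + 80·t and substitute into x ≡ 10 (mod 11): 80·t ≡ 10 − 44 = -34 (mod 11).
    Reduce coefficients mod 11: 3·t ≡ 10 (mod 11).
    The inverse of 3 mod 11 is 4 (since 3·4 = 12 = 1·11 + 1), so t ≡ 4·10 = 40 ≡ 7 (mod 11).
    Then x = 44 + 80·7 = 604, valid modulo lcm(80, 11) = 880: x ≡ 604 (mod 880).
  Combine with x ≡ 4 (mod 9); new modulus lcm = 7920.
    Write x = 604 + 880·t and substitute into x ≡ 4 (mod 9): 880·t ≡ 4 − 604 = -600 (mod 9).
    Reduce coefficients mod 9: 7·t ≡ 3 (mod 9).
    The inverse of 7 mod 9 is 4 (since 7·4 = 28 = 3·9 + 1), so t ≡ 4·3 = 12 ≡ 3 (mod 9).
    Then x = 604 + 880·3 = 3244, valid modulo lcm(880, 9) = 7920: x ≡ 3244 (mod 7920).
  Combine with x ≡ 6 (mod 13); new modulus lcm = 102960.
    Write x = 3244 + 7920·t and substitute into x ≡ 6 (mod 13): 7920·t ≡ 6 − 3244 = -3238 (mod 13).
    Reduce coefficients mod 13: 3·t ≡ 12 (mod 13).
    The inverse of 3 mod 13 is 9 (since 3·9 = 27 = 2·13 + 1), so t ≡ 9·12 = 108 ≡ 4 (mod 13).
    Then x = 3244 + 7920·4 = 34924, valid modulo lcm(7920, 13) = 102960: x ≡ 34924 (mod 102960).
Verify against each original: 34924 mod 5 = 4, 34924 mod 16 = 12, 34924 mod 11 = 10, 34924 mod 9 = 4, 34924 mod 13 = 6.

x ≡ 34924 (mod 102960).


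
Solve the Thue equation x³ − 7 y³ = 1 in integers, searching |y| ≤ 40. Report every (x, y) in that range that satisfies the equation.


The equation is x³ - 7y³ = 1. For fixed y, x³ = 7·y³ + 1, so a solution requires the RHS to be a perfect cube.
Strategy: iterate y from -40 to 40, compute RHS = 7·y³ + 1, and check whether it is a (positive or negative) perfect cube.
Check small values of y:
  y = 0: RHS = 1 = (1)³ ⇒ x = 1 works.
  y = 1: RHS = 8 = (2)³ ⇒ x = 2 works.
  y = -1: RHS = -6 is not a perfect cube.
  y = 2: RHS = 57 is not a perfect cube.
  y = -2: RHS = -55 is not a perfect cube.
  y = 3: RHS = 190 is not a perfect cube.
  y = -3: RHS = -188 is not a perfect cube.
Continuing the search up to |y| = 40 finds no further solutions beyond those listed.
Collected solutions: (1, 0), (2, 1).

Solutions (with |y| ≤ 40): (1, 0), (2, 1).


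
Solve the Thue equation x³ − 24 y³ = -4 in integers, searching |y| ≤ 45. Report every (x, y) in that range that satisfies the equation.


The equation is x³ - 24y³ = -4. For fixed y, x³ = 24·y³ − 4, so a solution requires the RHS to be a perfect cube.
Strategy: iterate y from -45 to 45, compute RHS = 24·y³ − 4, and check whether it is a (positive or negative) perfect cube.
Check small values of y:
  y = 0: RHS = -4 is not a perfect cube.
  y = 1: RHS = 20 is not a perfect cube.
  y = -1: RHS = -28 is not a perfect cube.
  y = 2: RHS = 188 is not a perfect cube.
  y = -2: RHS = -196 is not a perfect cube.
  y = 3: RHS = 644 is not a perfect cube.
  y = -3: RHS = -652 is not a perfect cube.
Continuing the search up to |y| = 45 finds no solutions either.
No (x, y) in the scanned range satisfies the equation.

No integer solutions with |y| ≤ 45.


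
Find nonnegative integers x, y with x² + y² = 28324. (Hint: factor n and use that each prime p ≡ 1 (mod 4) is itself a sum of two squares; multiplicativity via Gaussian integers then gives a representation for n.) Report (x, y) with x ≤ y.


Step 1: Factor n = 28324 = 2^2 · 73 · 97.
Step 2: Check the mod-4 condition on each prime factor: 2 = 2 (special); 73 ≡ 1 (mod 4), exponent 1; 97 ≡ 1 (mod 4), exponent 1.
All primes ≡ 3 (mod 4) appear to even exponent (or don't appear), so by the two-squares theorem n IS expressible as a sum of two squares.
Step 3: Build a representation. Group n = k² · m with k = 2 and m = 73 · 97 = 7081 (a product of primes ≡ 1 (mod 4)); a representation of m scales to one of n via (k·x)² + (k·y)² = k²(x² + y²). Each prime p ≡ 1 (mod 4) is itself a sum of two squares; find a² by testing p − a² for a perfect square:
  73: 73 − 1² = 72, 73 − 2² = 69, 73 − 3² = 64 = 8² ⇒ 73 = 3² + 8².
  97: 97 − 1² = 96, 97 − 2² = 93, 97 − 3² = 88, 97 − 4² = 81 = 9² ⇒ 97 = 4² + 9².
  Combine using the Brahmagupta–Fibonacci identity (a² + b²)(c² + d²) = (ac − bd)² + (ad + bc)² = (ac + bd)² + (ad − bc)²:
  73 · 97 = 7081: from (3² + 8²)(4² + 9²), take (3·4 − 8·9, 3·9 + 8·4) = (12 − 72, 27 + 32) = (-60, 59); dropping signs (only squares matter) gives (60, 59); check 60² + 59² = 3600 + 3481 = 7081 ✓.
  Scale by k = 2: (2·60, 2·59) = (120, 118).
Step 4: Order so x ≤ y and verify: 118² + 120² = 13924 + 14400 = 28324 = n. ✓

n = 28324 = 118² + 120² (one valid representation with x ≤ y).


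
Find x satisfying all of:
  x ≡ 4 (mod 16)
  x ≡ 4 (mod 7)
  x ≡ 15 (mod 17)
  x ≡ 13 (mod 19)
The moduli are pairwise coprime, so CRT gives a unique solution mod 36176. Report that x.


Product of moduli M = 16 · 7 · 17 · 19 = 36176.
Merge one congruence at a time:
  Start: x ≡ 4 (mod 16).
  Combine with x ≡ 4 (mod 7); new modulus lcm = 112.
    Write x = 4 + 16·t and substitute into x ≡ 4 (mod 7): 16·t ≡ 4 − 4 = 0 (mod 7).
    Reduce coefficients mod 7: 2·t ≡ 0 (mod 7).
    The inverse of 2 mod 7 is 4 (since 2·4 = 8 = 1·7 + 1), so t ≡ 4·0 = 0 ≡ 0 (mod 7).
    Then x = 4 + 16·0 = 4, valid modulo lcm(16, 7) = 112: x ≡ 4 (mod 112).
  Combine with x ≡ 15 (mod 17); new modulus lcm = 1904.
    Write x = 4 + 112·t and substitute into x ≡ 15 (mod 17): 112·t ≡ 15 − 4 = 11 (mod 17).
    Reduce coefficients mod 17: 10·t ≡ 11 (mod 17).
    The inverse of 10 mod 17 is 12 (since 10·12 = 120 = 7·17 + 1), so t ≡ 12·11 = 132 ≡ 13 (mod 17).
    Then x = 4 + 112·13 = 1460, valid modulo lcm(112, 17) = 1904: x ≡ 1460 (mod 1904).
  Combine with x ≡ 13 (mod 19); new modulus lcm = 36176.
    Write x = 1460 + 1904·t and substitute into x ≡ 13 (mod 19): 1904·t ≡ 13 − 1460 = -1447 (mod 19).
    Reduce coefficients mod 19: 4·t ≡ 16 (mod 19).
    The inverse of 4 mod 19 is 5 (since 4·5 = 20 = 1·19 + 1), so t ≡ 5·16 = 80 ≡ 4 (mod 19).
    Then x = 1460 + 1904·4 = 9076, valid modulo lcm(1904, 19) = 36176: x ≡ 9076 (mod 36176).
Verify against each original: 9076 mod 16 = 4, 9076 mod 7 = 4, 9076 mod 17 = 15, 9076 mod 19 = 13.

x ≡ 9076 (mod 36176).


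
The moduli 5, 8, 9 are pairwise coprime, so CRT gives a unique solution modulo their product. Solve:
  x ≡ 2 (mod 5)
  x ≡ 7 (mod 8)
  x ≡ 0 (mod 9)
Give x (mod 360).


Moduli 5, 8, 9 are pairwise coprime; by CRT there is a unique solution modulo M = 5 · 8 · 9 = 360.
Solve pairwise, accumulating the modulus:
  Start with x ≡ 2 (mod 5).
  Combine with x ≡ 7 (mod 8): since gcd(5, 8) = 1, we get a unique residue mod 40.
    Write x = 2 + 5·t and substitute into x ≡ 7 (mod 8): 5·t ≡ 7 − 2 = 5 (mod 8).
    The inverse of 5 mod 8 is 5 (since 5·5 = 25 = 3·8 + 1), so t ≡ 5·5 = 25 ≡ 1 (mod 8).
    Then x = 2 + 5·1 = 7, valid modulo lcm(5, 8) = 40: x ≡ 7 (mod 40).
  Combine with x ≡ 0 (mod 9): since gcd(40, 9) = 1, we get a unique residue mod 360.
    Write x = 7 + 40·t and substitute into x ≡ 0 (mod 9): 40·t ≡ 0 − 7 = -7 (mod 9).
    Reduce coefficients mod 9: 4·t ≡ 2 (mod 9).
    The inverse of 4 mod 9 is 7 (since 4·7 = 28 = 3·9 + 1), so t ≡ 7·2 = 14 ≡ 5 (mod 9).
    Then x = 7 + 40·5 = 207, valid modulo lcm(40, 9) = 360: x ≡ 207 (mod 360).
Verify: 207 mod 5 = 2 ✓, 207 mod 8 = 7 ✓, 207 mod 9 = 0 ✓.

x ≡ 207 (mod 360).


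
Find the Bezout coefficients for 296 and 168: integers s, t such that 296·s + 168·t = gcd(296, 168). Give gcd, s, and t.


Euclidean algorithm on (296, 168) — divide until remainder is 0:
  296 = 1 · 168 + 128
  168 = 1 · 128 + 40
  128 = 3 · 40 + 8
  40 = 5 · 8 + 0
gcd(296, 168) = 8.
Track Bezout coefficients alongside the remainders: start with r₀ = 296 = a·1 + b·0 (s = 1, t = 0) and r₁ = 168 = a·0 + b·1 (s = 0, t = 1); each new remainder r_{k+1} = r_{k-1} − q_k·r_k inherits s_{k+1} = s_{k-1} − q_k·s_k, t_{k+1} = t_{k-1} − q_k·t_k, so r_k = a·s_k + b·t_k at every step:
  q = 1: r = 128, s = 1 − 1·0 = 1, t = 0 − 1·1 = -1  (check: 296·1 + 168·(-1) = 128)
  q = 1: r = 40, s = 0 − 1·1 = -1, t = 1 − 1·(-1) = 2  (check: 296·(-1) + 168·2 = 40)
  q = 3: r = 8, s = 1 − 3·(-1) = 4, t = -1 − 3·2 = -7  (check: 296·4 + 168·(-7) = 8)
The row with r = 8 (the gcd) gives the Bezout coefficients s = 4, t = -7.
Result: 296 · (4) + 168 · (-7) = 8.

gcd(296, 168) = 8; s = 4, t = -7 (check: 296·4 + 168·(-7) = 8).


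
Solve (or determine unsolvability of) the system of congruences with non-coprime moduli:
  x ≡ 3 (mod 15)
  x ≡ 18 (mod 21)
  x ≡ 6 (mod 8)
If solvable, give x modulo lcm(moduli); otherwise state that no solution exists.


Moduli 15, 21, 8 are not pairwise coprime, so CRT works modulo lcm(m_i) when all pairwise compatibility conditions hold.
Pairwise compatibility: gcd(m_i, m_j) must divide a_i - a_j for every pair.
Merge one congruence at a time:
  Start: x ≡ 3 (mod 15).
  Combine with x ≡ 18 (mod 21): gcd(15, 21) = 3; 18 - 3 = 15, which IS divisible by 3, so compatible.
    Write x = 3 + 15·t and substitute into x ≡ 18 (mod 21): 15·t ≡ 18 − 3 = 15 (mod 21).
    Divide the congruence (and modulus) by g = 3: 5·t ≡ 5 (mod 7).
    The inverse of 5 mod 7 is 3 (since 5·3 = 15 = 2·7 + 1), so t ≡ 3·5 = 15 ≡ 1 (mod 7).
    Then x = 3 + 15·1 = 18, valid modulo lcm(15, 21) = 105: x ≡ 18 (mod 105).
  Combine with x ≡ 6 (mod 8): gcd(105, 8) = 1; 6 - 18 = -12, which IS divisible by 1, so compatible.
    Write x = 18 + 105·t and substitute into x ≡ 6 (mod 8): 105·t ≡ 6 − 18 = -12 (mod 8).
    Reduce coefficients mod 8: 1·t ≡ 4 (mod 8).
    So t ≡ 4 (mod 8).
    Then x = 18 + 105·4 = 438, valid modulo lcm(105, 8) = 840: x ≡ 438 (mod 840).
Verify: 438 mod 15 = 3, 438 mod 21 = 18, 438 mod 8 = 6.

x ≡ 438 (mod 840).


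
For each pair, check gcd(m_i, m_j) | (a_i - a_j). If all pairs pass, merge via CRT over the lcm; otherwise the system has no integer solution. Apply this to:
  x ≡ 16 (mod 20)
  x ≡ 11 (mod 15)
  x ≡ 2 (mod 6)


Moduli 20, 15, 6 are not pairwise coprime, so CRT works modulo lcm(m_i) when all pairwise compatibility conditions hold.
Pairwise compatibility: gcd(m_i, m_j) must divide a_i - a_j for every pair.
Merge one congruence at a time:
  Start: x ≡ 16 (mod 20).
  Combine with x ≡ 11 (mod 15): gcd(20, 15) = 5; 11 - 16 = -5, which IS divisible by 5, so compatible.
    Write x = 16 + 20·t and substitute into x ≡ 11 (mod 15): 20·t ≡ 11 − 16 = -5 (mod 15).
    Divide the congruence (and modulus) by g = 5: 4·t ≡ -1 (mod 3).
    Reduce coefficients mod 3: 1·t ≡ 2 (mod 3).
    So t ≡ 2 (mod 3).
    Then x = 16 + 20·2 = 56, valid modulo lcm(20, 15) = 60: x ≡ 56 (mod 60).
  Combine with x ≡ 2 (mod 6): gcd(60, 6) = 6; 2 - 56 = -54, which IS divisible by 6, so compatible.
    Write x = 56 + 60·t and substitute into x ≡ 2 (mod 6): 60·t ≡ 2 − 56 = -54 (mod 6).
    Divide the congruence (and modulus) by g = 6: 10·t ≡ -9 (mod 1).
    Modulo 1 every t works; take t = 0.
    Then x = 56 + 60·0 = 56, valid modulo lcm(60, 6) = 60: x ≡ 56 (mod 60).
Verify: 56 mod 20 = 16, 56 mod 15 = 11, 56 mod 6 = 2.

x ≡ 56 (mod 60).


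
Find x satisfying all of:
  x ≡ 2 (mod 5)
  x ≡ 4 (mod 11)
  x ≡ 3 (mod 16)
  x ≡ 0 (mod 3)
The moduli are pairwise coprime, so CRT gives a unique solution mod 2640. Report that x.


Product of moduli M = 5 · 11 · 16 · 3 = 2640.
Merge one congruence at a time:
  Start: x ≡ 2 (mod 5).
  Combine with x ≡ 4 (mod 11); new modulus lcm = 55.
    Write x = 2 + 5·t and substitute into x ≡ 4 (mod 11): 5·t ≡ 4 − 2 = 2 (mod 11).
    The inverse of 5 mod 11 is 9 (since 5·9 = 45 = 4·11 + 1), so t ≡ 9·2 = 18 ≡ 7 (mod 11).
    Then x = 2 + 5·7 = 37, valid modulo lcm(5, 11) = 55: x ≡ 37 (mod 55).
  Combine with x ≡ 3 (mod 16); new modulus lcm = 880.
    Write x = 37 + 55·t and substitute into x ≡ 3 (mod 16): 55·t ≡ 3 − 37 = -34 (mod 16).
    Reduce coefficients mod 16: 7·t ≡ 14 (mod 16).
    The inverse of 7 mod 16 is 7 (since 7·7 = 49 = 3·16 + 1), so t ≡ 7·14 = 98 ≡ 2 (mod 16).
    Then x = 37 + 55·2 = 147, valid modulo lcm(55, 16) = 880: x ≡ 147 (mod 880).
  Combine with x ≡ 0 (mod 3); new modulus lcm = 2640.
    Write x = 147 + 880·t and substitute into x ≡ 0 (mod 3): 880·t ≡ 0 − 147 = -147 (mod 3).
    Reduce coefficients mod 3: 1·t ≡ 0 (mod 3).
    So t ≡ 0 (mod 3).
    Then x = 147 + 880·0 = 147, valid modulo lcm(880, 3) = 2640: x ≡ 147 (mod 2640).
Verify against each original: 147 mod 5 = 2, 147 mod 11 = 4, 147 mod 16 = 3, 147 mod 3 = 0.

x ≡ 147 (mod 2640).


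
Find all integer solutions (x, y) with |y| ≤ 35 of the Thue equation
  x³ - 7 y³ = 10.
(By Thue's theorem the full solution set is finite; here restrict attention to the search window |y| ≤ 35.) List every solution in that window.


The equation is x³ - 7y³ = 10. For fixed y, x³ = 7·y³ + 10, so a solution requires the RHS to be a perfect cube.
Strategy: iterate y from -35 to 35, compute RHS = 7·y³ + 10, and check whether it is a (positive or negative) perfect cube.
Check small values of y:
  y = 0: RHS = 10 is not a perfect cube.
  y = 1: RHS = 17 is not a perfect cube.
  y = -1: RHS = 3 is not a perfect cube.
  y = 2: RHS = 66 is not a perfect cube.
  y = -2: RHS = -46 is not a perfect cube.
  y = 3: RHS = 199 is not a perfect cube.
  y = -3: RHS = -179 is not a perfect cube.
Continuing the search up to |y| = 35 finds no solutions either.
No (x, y) in the scanned range satisfies the equation.

No integer solutions with |y| ≤ 35.


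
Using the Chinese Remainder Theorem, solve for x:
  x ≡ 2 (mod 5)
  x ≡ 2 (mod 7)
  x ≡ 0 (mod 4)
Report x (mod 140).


Moduli 5, 7, 4 are pairwise coprime; by CRT there is a unique solution modulo M = 5 · 7 · 4 = 140.
Solve pairwise, accumulating the modulus:
  Start with x ≡ 2 (mod 5).
  Combine with x ≡ 2 (mod 7): since gcd(5, 7) = 1, we get a unique residue mod 35.
    Write x = 2 + 5·t and substitute into x ≡ 2 (mod 7): 5·t ≡ 2 − 2 = 0 (mod 7).
    The inverse of 5 mod 7 is 3 (since 5·3 = 15 = 2·7 + 1), so t ≡ 3·0 = 0 ≡ 0 (mod 7).
    Then x = 2 + 5·0 = 2, valid modulo lcm(5, 7) = 35: x ≡ 2 (mod 35).
  Combine with x ≡ 0 (mod 4): since gcd(35, 4) = 1, we get a unique residue mod 140.
    Write x = 2 + 35·t and substitute into x ≡ 0 (mod 4): 35·t ≡ 0 − 2 = -2 (mod 4).
    Reduce coefficients mod 4: 3·t ≡ 2 (mod 4).
    The inverse of 3 mod 4 is 3 (since 3·3 = 9 = 2·4 + 1), so t ≡ 3·2 = 6 ≡ 2 (mod 4).
    Then x = 2 + 35·2 = 72, valid modulo lcm(35, 4) = 140: x ≡ 72 (mod 140).
Verify: 72 mod 5 = 2 ✓, 72 mod 7 = 2 ✓, 72 mod 4 = 0 ✓.

x ≡ 72 (mod 140).


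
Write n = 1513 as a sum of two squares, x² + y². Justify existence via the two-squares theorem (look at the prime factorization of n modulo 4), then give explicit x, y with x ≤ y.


Step 1: Factor n = 1513 = 17 · 89.
Step 2: Check the mod-4 condition on each prime factor: 17 ≡ 1 (mod 4), exponent 1; 89 ≡ 1 (mod 4), exponent 1.
All primes ≡ 3 (mod 4) appear to even exponent (or don't appear), so by the two-squares theorem n IS expressible as a sum of two squares.
Step 3: Build a representation. Here n = 17 · 89 is a product of primes ≡ 1 (mod 4). Each prime p ≡ 1 (mod 4) is itself a sum of two squares; find a² by testing p − a² for a perfect square:
  17: 17 − 1² = 16 = 4² ⇒ 17 = 1² + 4².
  89: 89 − 1² = 88, 89 − 2² = 85, 89 − 3² = 80, 89 − 4² = 73, 89 − 5² = 64 = 8² ⇒ 89 = 5² + 8².
  Combine using the Brahmagupta–Fibonacci identity (a² + b²)(c² + d²) = (ac − bd)² + (ad + bc)² = (ac + bd)² + (ad − bc)²:
  17 · 89 = 1513: from (1² + 4²)(5² + 8²), take (1·5 − 4·8, 1·8 + 4·5) = (5 − 32, 8 + 20) = (-27, 28); dropping signs (only squares matter) gives (27, 28); check 27² + 28² = 729 + 784 = 1513 ✓.
Step 4: Order so x ≤ y and verify: 27² + 28² = 729 + 784 = 1513 = n. ✓

n = 1513 = 27² + 28² (one valid representation with x ≤ y).


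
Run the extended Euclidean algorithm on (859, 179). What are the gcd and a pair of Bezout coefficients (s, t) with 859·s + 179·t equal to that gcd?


Euclidean algorithm on (859, 179) — divide until remainder is 0:
  859 = 4 · 179 + 143
  179 = 1 · 143 + 36
  143 = 3 · 36 + 35
  36 = 1 · 35 + 1
  35 = 35 · 1 + 0
gcd(859, 179) = 1.
Track Bezout coefficients alongside the remainders: start with r₀ = 859 = a·1 + b·0 (s = 1, t = 0) and r₁ = 179 = a·0 + b·1 (s = 0, t = 1); each new remainder r_{k+1} = r_{k-1} − q_k·r_k inherits s_{k+1} = s_{k-1} − q_k·s_k, t_{k+1} = t_{k-1} − q_k·t_k, so r_k = a·s_k + b·t_k at every step:
  q = 4: r = 143, s = 1 − 4·0 = 1, t = 0 − 4·1 = -4  (check: 859·1 + 179·(-4) = 143)
  q = 1: r = 36, s = 0 − 1·1 = -1, t = 1 − 1·(-4) = 5  (check: 859·(-1) + 179·5 = 36)
  q = 3: r = 35, s = 1 − 3·(-1) = 4, t = -4 − 3·5 = -19  (check: 859·4 + 179·(-19) = 35)
  q = 1: r = 1, s = -1 − 1·4 = -5, t = 5 − 1·(-19) = 24  (check: 859·(-5) + 179·24 = 1)
The row with r = 1 (the gcd) gives the Bezout coefficients s = -5, t = 24.
Result: 859 · (-5) + 179 · (24) = 1.

gcd(859, 179) = 1; s = -5, t = 24 (check: 859·(-5) + 179·24 = 1).
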